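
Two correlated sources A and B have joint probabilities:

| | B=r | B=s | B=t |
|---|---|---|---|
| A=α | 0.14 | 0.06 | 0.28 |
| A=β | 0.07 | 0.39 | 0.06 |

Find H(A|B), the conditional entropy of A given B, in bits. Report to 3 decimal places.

Marginals: p(A) = (0.4800, 0.5200), p(B) = (0.2100, 0.4500, 0.3400).
H(A|B) = Σ p(B) · H(A|B=·).
  B=r: p=0.2100, H(A|B=r) = 0.9183
  B=s: p=0.4500, H(A|B=s) = 0.5665
  B=t: p=0.3400, H(A|B=t) = 0.6723
Weighted sum = 0.676 bits.

0.676 bits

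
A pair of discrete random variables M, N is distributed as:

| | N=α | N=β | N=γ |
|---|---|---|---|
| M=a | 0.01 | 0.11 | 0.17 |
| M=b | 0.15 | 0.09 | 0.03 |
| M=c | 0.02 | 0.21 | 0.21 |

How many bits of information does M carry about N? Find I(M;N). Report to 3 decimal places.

0.264 bits

Marginals: p(M) = (0.2900, 0.2700, 0.4400), p(N) = (0.1800, 0.4100, 0.4100).
I(M;N) = H(M) + H(N) − H(M,N).
H(M) = 1.5491, H(N) = 1.5001, H(M,N) = 2.7848.
I(M;N) = 1.5491 + 1.5001 − 2.7848 = 0.264 bits.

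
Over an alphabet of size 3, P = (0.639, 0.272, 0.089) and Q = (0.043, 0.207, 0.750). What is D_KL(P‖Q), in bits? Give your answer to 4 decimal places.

D(P‖Q) = Σ p·log₂(p/q).
  0.639·log₂(0.639/0.043) = 2.48789
  0.272·log₂(0.272/0.207) = 0.10716
  0.089·log₂(0.089/0.750) = -0.27368
D(P‖Q) = 2.3214 bits.

2.3214 bits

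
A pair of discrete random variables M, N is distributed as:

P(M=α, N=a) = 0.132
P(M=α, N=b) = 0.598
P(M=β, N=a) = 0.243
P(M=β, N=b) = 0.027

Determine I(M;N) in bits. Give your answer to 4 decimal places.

0.3300 bits

Marginals: p(M) = (0.7300, 0.2700), p(N) = (0.3750, 0.6250).
I(M;N) = Σ p(x,y)·log₂[p(x,y)/(p(x)p(y))].
  (α,a): 0.132·log₂(0.4822) = -0.13891
  (α,b): 0.598·log₂(1.3107) = 0.23341
  (β,a): 0.243·log₂(2.4000) = 0.30692
  (β,b): 0.027·log₂(0.1600) = -0.07138
Sum = 0.3300 bits.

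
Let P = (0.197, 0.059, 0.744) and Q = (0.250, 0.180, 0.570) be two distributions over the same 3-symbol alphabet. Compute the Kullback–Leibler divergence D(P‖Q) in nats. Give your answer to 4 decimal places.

D(P‖Q) = Σ p·ln(p/q).
  0.197·ln(0.197/0.250) = -0.04694
  0.059·ln(0.059/0.180) = -0.06581
  0.744·ln(0.744/0.570) = 0.19821
D(P‖Q) = 0.0855 nats.

0.0855 nats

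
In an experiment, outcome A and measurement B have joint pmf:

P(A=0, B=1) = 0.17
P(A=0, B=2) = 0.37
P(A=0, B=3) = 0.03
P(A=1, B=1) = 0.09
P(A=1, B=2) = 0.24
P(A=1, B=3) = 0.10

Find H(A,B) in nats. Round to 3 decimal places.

1.564 nats

H(A,B) = −Σ p(x,y)·ln p(x,y) over all 6 cells.
  cell (0,1): −0.17·ln0.17 = 0.3012
  cell (0,2): −0.37·ln0.37 = 0.3679
  cell (0,3): −0.03·ln0.03 = 0.1052
  cell (1,1): −0.09·ln0.09 = 0.2167
  cell (1,2): −0.24·ln0.24 = 0.3425
  cell (1,3): −0.10·ln0.10 = 0.2303
Sum = 1.564 nats.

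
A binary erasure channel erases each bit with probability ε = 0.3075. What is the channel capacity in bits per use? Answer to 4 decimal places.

0.6925 bits

Binary erasure channel: capacity C = 1 − ε.
C = 1 − 0.3075 = 0.6925 bits per channel use.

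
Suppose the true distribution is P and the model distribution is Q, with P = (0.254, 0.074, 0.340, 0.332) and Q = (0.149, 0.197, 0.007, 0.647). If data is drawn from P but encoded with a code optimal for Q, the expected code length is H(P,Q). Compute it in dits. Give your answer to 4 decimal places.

H(P,Q) = −Σ p·log₁₀ q.
  −0.254·log₁₀(0.149) = 0.21001
  −0.074·log₁₀(0.197) = 0.05221
  −0.340·log₁₀(0.007) = 0.73267
  −0.332·log₁₀(0.647) = 0.06278
H(P,Q) = 1.0577 dits.

1.0577 dits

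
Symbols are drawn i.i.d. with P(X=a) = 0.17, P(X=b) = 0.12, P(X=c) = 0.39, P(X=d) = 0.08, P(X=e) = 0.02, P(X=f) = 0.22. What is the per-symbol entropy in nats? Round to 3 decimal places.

H(X) = −Σ p·ln p.
  −(0.17)·ln(0.17) = 0.3012
  −(0.12)·ln(0.12) = 0.2544
  −(0.39)·ln(0.39) = 0.3672
  −(0.08)·ln(0.08) = 0.2021
  −(0.02)·ln(0.02) = 0.0782
  −(0.22)·ln(0.22) = 0.3331
Sum: 0.3012 + 0.2544 + 0.3672 + 0.2021 + 0.0782 + 0.3331 = 1.536 nats.

1.536 nats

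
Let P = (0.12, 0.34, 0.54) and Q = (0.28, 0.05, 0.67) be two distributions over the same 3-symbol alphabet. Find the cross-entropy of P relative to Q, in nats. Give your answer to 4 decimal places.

1.3876 nats

H(P,Q) = −Σ p·ln q.
  −0.12·ln(0.28) = 0.15276
  −0.34·ln(0.05) = 1.01855
  −0.54·ln(0.67) = 0.21626
H(P,Q) = 1.3876 nats.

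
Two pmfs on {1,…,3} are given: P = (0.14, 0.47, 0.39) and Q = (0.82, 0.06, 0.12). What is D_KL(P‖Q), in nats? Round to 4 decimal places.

D(P‖Q) = Σ p·ln(p/q).
  0.14·ln(0.14/0.82) = -0.24747
  0.47·ln(0.47/0.06) = 0.96744
  0.39·ln(0.39/0.12) = 0.45968
D(P‖Q) = 1.1796 nats.

1.1796 nats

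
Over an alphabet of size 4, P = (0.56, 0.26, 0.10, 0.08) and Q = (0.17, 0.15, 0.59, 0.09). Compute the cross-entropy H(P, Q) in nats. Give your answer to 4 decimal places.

1.7309 nats

H(P,Q) = −Σ p·ln q.
  −0.56·ln(0.17) = 0.99230
  −0.26·ln(0.15) = 0.49325
  −0.10·ln(0.59) = 0.05276
  −0.08·ln(0.09) = 0.19264
H(P,Q) = 1.7309 nats.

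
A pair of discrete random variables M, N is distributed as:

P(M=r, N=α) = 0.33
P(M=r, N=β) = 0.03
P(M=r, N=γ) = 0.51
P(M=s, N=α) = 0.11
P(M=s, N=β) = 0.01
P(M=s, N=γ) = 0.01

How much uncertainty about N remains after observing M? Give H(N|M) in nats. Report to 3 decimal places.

Chain rule: H(N|M) = H(M,N) − H(M).
Marginals: p(M) = (0.8700, 0.1300), p(N) = (0.4400, 0.0400, 0.5200).
H(M,N) = 1.1494 nats; H(M) = 0.3864 nats.
H(N|M) = 1.1494 − 0.3864 = 0.763 nats.

0.763 nats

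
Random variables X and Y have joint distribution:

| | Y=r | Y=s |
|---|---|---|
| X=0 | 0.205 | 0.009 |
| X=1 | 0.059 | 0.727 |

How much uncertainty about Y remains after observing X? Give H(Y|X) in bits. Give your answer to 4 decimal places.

0.3561 bits

Marginals: p(X) = (0.2140, 0.7860), p(Y) = (0.2640, 0.7360).
H(Y|X) = Σ p(X) · H(Y|X=·).
  X=0: p=0.2140, H(Y|X=0) = 0.2516
  X=1: p=0.7860, H(Y|X=1) = 0.3845
Weighted sum = 0.3561 bits.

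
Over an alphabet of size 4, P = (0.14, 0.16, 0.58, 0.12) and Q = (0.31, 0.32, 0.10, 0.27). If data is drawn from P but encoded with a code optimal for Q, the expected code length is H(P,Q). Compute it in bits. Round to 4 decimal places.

2.6530 bits

H(P,Q) = −Σ p·log₂ q.
  −0.14·log₂(0.31) = 0.23655
  −0.16·log₂(0.32) = 0.26302
  −0.58·log₂(0.10) = 1.92672
  −0.12·log₂(0.27) = 0.22668
H(P,Q) = 2.6530 bits.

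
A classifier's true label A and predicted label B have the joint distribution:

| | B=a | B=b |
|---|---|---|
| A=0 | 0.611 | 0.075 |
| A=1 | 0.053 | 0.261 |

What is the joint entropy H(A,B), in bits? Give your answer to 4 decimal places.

H(A,B) = −Σ p(x,y)·log₂ p(x,y) over all 4 cells.
  cell (0,a): −0.611·log₂0.611 = 0.43427
  cell (0,b): −0.075·log₂0.075 = 0.28027
  cell (1,a): −0.053·log₂0.053 = 0.22461
  cell (1,b): −0.261·log₂0.261 = 0.50579
Sum = 1.4449 bits.

1.4449 bits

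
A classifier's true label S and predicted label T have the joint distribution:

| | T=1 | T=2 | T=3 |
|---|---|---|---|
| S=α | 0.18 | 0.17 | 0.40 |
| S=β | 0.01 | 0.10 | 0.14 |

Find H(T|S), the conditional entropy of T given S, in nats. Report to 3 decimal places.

Marginals: p(S) = (0.7500, 0.2500), p(T) = (0.1900, 0.2700, 0.5400).
H(T|S) = Σ p(S) · H(T|S=·).
  S=α: p=0.7500, H(T|S=α) = 1.0142
  S=β: p=0.2500, H(T|S=β) = 0.8200
Weighted sum = 0.966 nats.

0.966 nats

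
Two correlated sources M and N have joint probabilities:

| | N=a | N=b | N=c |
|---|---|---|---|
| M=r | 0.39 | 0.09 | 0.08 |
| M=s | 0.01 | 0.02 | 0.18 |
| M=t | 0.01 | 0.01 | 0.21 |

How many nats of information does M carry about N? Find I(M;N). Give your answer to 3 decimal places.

Marginals: p(M) = (0.5600, 0.2100, 0.2300), p(N) = (0.4100, 0.1200, 0.4700).
I(M;N) = H(M) + H(N) − H(M,N).
H(M) = 0.9905, H(N) = 0.9748, H(M,N) = 1.6388.
I(M;N) = 0.9905 + 0.9748 − 1.6388 = 0.327 nats.

0.327 nats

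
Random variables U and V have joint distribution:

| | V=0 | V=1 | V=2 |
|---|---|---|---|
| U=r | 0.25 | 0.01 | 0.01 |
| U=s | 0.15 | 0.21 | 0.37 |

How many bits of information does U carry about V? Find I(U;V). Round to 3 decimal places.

Marginals: p(U) = (0.2700, 0.7300), p(V) = (0.4000, 0.2200, 0.3800).
I(U;V) = Σ p(x,y)·log₂[p(x,y)/(p(x)p(y))].
  (r,0): 0.25·log₂(2.3148) = 0.3027
  (r,1): 0.01·log₂(0.1684) = -0.0257
  (r,2): 0.01·log₂(0.0975) = -0.0336
  (s,0): 0.15·log₂(0.5137) = -0.1442
  (s,1): 0.21·log₂(1.3076) = 0.0813
  (s,2): 0.37·log₂(1.3338) = 0.1538
Sum = 0.334 bits.

0.334 bits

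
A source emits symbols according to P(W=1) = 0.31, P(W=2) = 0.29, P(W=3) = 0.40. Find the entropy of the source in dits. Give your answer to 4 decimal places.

0.4728 dits

H(W) = −Σ p·log₁₀ p.
  −(0.31)·log₁₀(0.31) = 0.15768
  −(0.29)·log₁₀(0.29) = 0.15590
  −(0.40)·log₁₀(0.40) = 0.15918
Sum: 0.15768 + 0.15590 + 0.15918 = 0.4728 dits.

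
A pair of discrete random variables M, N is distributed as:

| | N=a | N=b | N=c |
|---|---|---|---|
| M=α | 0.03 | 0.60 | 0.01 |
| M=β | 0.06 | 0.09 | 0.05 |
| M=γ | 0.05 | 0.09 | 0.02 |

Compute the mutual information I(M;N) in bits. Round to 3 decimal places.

0.193 bits

Marginals: p(M) = (0.6400, 0.2000, 0.1600), p(N) = (0.1400, 0.7800, 0.0800).
I(M;N) = H(M) + H(N) − H(M,N).
H(M) = 1.2995, H(N) = 0.9682, H(M,N) = 2.0743.
I(M;N) = 1.2995 + 0.9682 − 2.0743 = 0.193 bits.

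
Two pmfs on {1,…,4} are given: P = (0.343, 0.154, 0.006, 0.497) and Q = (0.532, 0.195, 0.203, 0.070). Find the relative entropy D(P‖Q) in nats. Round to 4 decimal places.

0.7661 nats

D(P‖Q) = Σ p·ln(p/q).
  0.343·ln(0.343/0.532) = -0.15055
  0.154·ln(0.154/0.195) = -0.03635
  0.006·ln(0.006/0.203) = -0.02113
  0.497·ln(0.497/0.070) = 0.97417
D(P‖Q) = 0.7661 nats.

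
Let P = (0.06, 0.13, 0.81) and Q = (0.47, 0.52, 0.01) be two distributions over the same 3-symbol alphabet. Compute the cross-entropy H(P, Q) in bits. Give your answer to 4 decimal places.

H(P,Q) = −Σ p·log₂ q.
  −0.06·log₂(0.47) = 0.06536
  −0.13·log₂(0.52) = 0.12264
  −0.81·log₂(0.01) = 5.38152
H(P,Q) = 5.5695 bits.

5.5695 bits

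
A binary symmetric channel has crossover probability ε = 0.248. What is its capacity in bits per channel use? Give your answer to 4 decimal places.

0.1919 bits

Binary symmetric channel: C = 1 − h₂(ε) where h₂ is the binary entropy function.
h₂(0.248) = −0.248·log₂0.248 − 0.752·log₂0.752 = 0.8081.
C = 1 − 0.8081 = 0.1919 bits per channel use.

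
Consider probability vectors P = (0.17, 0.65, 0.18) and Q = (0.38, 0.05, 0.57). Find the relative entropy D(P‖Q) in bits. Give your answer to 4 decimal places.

1.9087 bits

D(P‖Q) = Σ p·log₂(p/q).
  0.17·log₂(0.17/0.38) = -0.19728
  0.65·log₂(0.65/0.05) = 2.40529
  0.18·log₂(0.18/0.57) = -0.29933
D(P‖Q) = 1.9087 bits.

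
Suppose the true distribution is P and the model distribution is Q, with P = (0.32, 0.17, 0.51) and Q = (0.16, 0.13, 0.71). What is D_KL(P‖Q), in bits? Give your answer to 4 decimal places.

D(P‖Q) = Σ p·log₂(p/q).
  0.32·log₂(0.32/0.16) = 0.32000
  0.17·log₂(0.17/0.13) = 0.06579
  0.51·log₂(0.51/0.71) = -0.24343
D(P‖Q) = 0.1424 bits.

0.1424 bits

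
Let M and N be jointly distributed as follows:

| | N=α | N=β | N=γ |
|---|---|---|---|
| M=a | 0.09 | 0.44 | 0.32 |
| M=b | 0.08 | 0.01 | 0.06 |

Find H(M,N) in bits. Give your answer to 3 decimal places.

1.961 bits

H(M,N) = −Σ p(x,y)·log₂ p(x,y) over all 6 cells.
  cell (a,α): −0.09·log₂0.09 = 0.3127
  cell (a,β): −0.44·log₂0.44 = 0.5211
  cell (a,γ): −0.32·log₂0.32 = 0.5260
  cell (b,α): −0.08·log₂0.08 = 0.2915
  cell (b,β): −0.01·log₂0.01 = 0.0664
  cell (b,γ): −0.06·log₂0.06 = 0.2435
Sum = 1.961 bits.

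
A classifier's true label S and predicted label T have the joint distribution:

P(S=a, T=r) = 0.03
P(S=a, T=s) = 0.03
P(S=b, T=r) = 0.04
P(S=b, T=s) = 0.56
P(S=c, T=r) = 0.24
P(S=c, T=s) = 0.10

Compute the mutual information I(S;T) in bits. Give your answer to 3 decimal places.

0.324 bits

Marginals: p(S) = (0.0600, 0.6000, 0.3400), p(T) = (0.3100, 0.6900).
I(S;T) = H(S) + H(T) − H(S,T).
H(S) = 1.2149, H(T) = 0.8932, H(S,T) = 1.7841.
I(S;T) = 1.2149 + 0.8932 − 1.7841 = 0.324 bits.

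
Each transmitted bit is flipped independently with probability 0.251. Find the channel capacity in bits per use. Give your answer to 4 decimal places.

Binary symmetric channel: C = 1 − h₂(ε) where h₂ is the binary entropy function.
h₂(0.251) = −0.251·log₂0.251 − 0.749·log₂0.749 = 0.8129.
C = 1 − 0.8129 = 0.1871 bits per channel use.

0.1871 bits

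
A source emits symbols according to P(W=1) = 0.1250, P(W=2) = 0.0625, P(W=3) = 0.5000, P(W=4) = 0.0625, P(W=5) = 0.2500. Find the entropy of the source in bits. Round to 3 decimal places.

H(W) = −Σ p·log₂ p.
  −(0.1250)·log₂(0.1250) = 0.3750
  −(0.0625)·log₂(0.0625) = 0.2500
  −(0.5000)·log₂(0.5000) = 0.5000
  −(0.0625)·log₂(0.0625) = 0.2500
  −(0.2500)·log₂(0.2500) = 0.5000
Sum: 0.3750 + 0.2500 + 0.5000 + 0.2500 + 0.5000 = 1.875 bits.

1.875 bits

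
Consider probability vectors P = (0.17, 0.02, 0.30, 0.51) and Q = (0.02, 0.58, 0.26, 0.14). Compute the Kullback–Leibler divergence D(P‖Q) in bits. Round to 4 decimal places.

1.4408 bits

D(P‖Q) = Σ p·log₂(p/q).
  0.17·log₂(0.17/0.02) = 0.52487
  0.02·log₂(0.02/0.58) = -0.09716
  0.30·log₂(0.30/0.26) = 0.06194
  0.51·log₂(0.51/0.14) = 0.95119
D(P‖Q) = 1.4408 bits.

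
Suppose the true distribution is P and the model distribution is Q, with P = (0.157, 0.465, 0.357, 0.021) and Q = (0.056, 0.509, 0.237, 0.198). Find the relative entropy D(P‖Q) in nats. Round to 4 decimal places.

0.2189 nats

D(P‖Q) = Σ p·ln(p/q).
  0.157·ln(0.157/0.056) = 0.16185
  0.465·ln(0.465/0.509) = -0.04204
  0.357·ln(0.357/0.237) = 0.14625
  0.021·ln(0.021/0.198) = -0.04712
D(P‖Q) = 0.2189 nats.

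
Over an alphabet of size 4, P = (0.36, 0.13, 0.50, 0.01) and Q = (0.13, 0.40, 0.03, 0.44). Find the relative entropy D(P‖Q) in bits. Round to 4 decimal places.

D(P‖Q) = Σ p·log₂(p/q).
  0.36·log₂(0.36/0.13) = 0.52901
  0.13·log₂(0.13/0.40) = -0.21079
  0.50·log₂(0.50/0.03) = 2.02945
  0.01·log₂(0.01/0.44) = -0.05459
D(P‖Q) = 2.2931 bits.

2.2931 bits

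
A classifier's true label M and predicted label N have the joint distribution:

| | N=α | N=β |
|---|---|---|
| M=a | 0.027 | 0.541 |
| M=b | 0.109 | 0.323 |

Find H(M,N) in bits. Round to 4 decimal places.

H(M,N) = −Σ p(x,y)·log₂ p(x,y) over all 4 cells.
  cell (a,α): −0.027·log₂0.027 = 0.14069
  cell (a,β): −0.541·log₂0.541 = 0.47949
  cell (b,α): −0.109·log₂0.109 = 0.34854
  cell (b,β): −0.323·log₂0.323 = 0.52662
Sum = 1.4953 bits.

1.4953 bits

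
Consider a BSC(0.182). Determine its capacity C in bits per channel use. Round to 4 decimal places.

Binary symmetric channel: C = 1 − h₂(ε) where h₂ is the binary entropy function.
h₂(0.182) = −0.182·log₂0.182 − 0.818·log₂0.818 = 0.6844.
C = 1 − 0.6844 = 0.3156 bits per channel use.

0.3156 bits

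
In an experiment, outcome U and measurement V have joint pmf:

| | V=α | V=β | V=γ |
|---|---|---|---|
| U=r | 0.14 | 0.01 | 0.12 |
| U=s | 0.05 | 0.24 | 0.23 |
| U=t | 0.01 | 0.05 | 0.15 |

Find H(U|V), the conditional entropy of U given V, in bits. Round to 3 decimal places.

1.236 bits

Chain rule: H(U|V) = H(U,V) − H(V).
Marginals: p(U) = (0.2700, 0.5200, 0.2100), p(V) = (0.2000, 0.3000, 0.5000).
H(U,V) = 2.7216 bits; H(V) = 1.4855 bits.
H(U|V) = 2.7216 − 1.4855 = 1.236 bits.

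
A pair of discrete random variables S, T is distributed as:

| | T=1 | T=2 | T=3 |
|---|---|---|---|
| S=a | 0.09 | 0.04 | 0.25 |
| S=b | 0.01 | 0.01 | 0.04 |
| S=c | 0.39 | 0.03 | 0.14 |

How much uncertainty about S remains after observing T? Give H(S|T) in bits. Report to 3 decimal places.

1.076 bits

Marginals: p(S) = (0.3800, 0.0600, 0.5600), p(T) = (0.4900, 0.0800, 0.4300).
H(S|T) = Σ p(T) · H(S|T=·).
  T=1: p=0.4900, H(S|T=1) = 0.8257
  T=2: p=0.0800, H(S|T=2) = 1.4056
  T=3: p=0.4300, H(S|T=3) = 1.3007
Weighted sum = 1.076 bits.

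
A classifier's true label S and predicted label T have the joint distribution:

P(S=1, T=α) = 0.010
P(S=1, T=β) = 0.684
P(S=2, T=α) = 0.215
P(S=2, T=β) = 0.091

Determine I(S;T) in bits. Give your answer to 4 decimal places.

Marginals: p(S) = (0.6940, 0.3060), p(T) = (0.2250, 0.7750).
I(S;T) = H(S) + H(T) − H(S,T).
H(S) = 0.8885, H(T) = 0.7692, H(S,T) = 1.2327.
I(S;T) = 0.8885 + 0.7692 − 1.2327 = 0.4250 bits.

0.4250 bits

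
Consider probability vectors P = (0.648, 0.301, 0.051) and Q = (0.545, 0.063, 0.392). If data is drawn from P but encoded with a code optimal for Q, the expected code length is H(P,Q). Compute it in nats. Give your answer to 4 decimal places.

H(P,Q) = −Σ p·ln q.
  −0.648·ln(0.545) = 0.39332
  −0.301·ln(0.063) = 0.83215
  −0.051·ln(0.392) = 0.04776
H(P,Q) = 1.2732 nats.

1.2732 nats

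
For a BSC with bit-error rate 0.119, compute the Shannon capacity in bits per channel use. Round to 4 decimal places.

Binary symmetric channel: C = 1 − h₂(ε) where h₂ is the binary entropy function.
h₂(0.119) = −0.119·log₂0.119 − 0.881·log₂0.881 = 0.5265.
C = 1 − 0.5265 = 0.4735 bits per channel use.

0.4735 bits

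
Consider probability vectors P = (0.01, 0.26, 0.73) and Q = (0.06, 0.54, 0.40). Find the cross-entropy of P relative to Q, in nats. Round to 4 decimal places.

0.8572 nats

H(P,Q) = −Σ p·ln q.
  −0.01·ln(0.06) = 0.02813
  −0.26·ln(0.54) = 0.16021
  −0.73·ln(0.40) = 0.66889
H(P,Q) = 0.8572 nats.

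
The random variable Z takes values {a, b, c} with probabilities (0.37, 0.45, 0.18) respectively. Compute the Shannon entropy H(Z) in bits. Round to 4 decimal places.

1.4944 bits

H(Z) = −Σ p·log₂ p.
  −(0.37)·log₂(0.37) = 0.53073
  −(0.45)·log₂(0.45) = 0.51840
  −(0.18)·log₂(0.18) = 0.44531
Sum: 0.53073 + 0.51840 + 0.44531 = 1.4944 bits.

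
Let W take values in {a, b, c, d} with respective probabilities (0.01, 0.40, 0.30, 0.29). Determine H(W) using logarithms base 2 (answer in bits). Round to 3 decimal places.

1.634 bits

H(W) = −Σ p·log₂ p.
  −(0.01)·log₂(0.01) = 0.0664
  −(0.40)·log₂(0.40) = 0.5288
  −(0.30)·log₂(0.30) = 0.5211
  −(0.29)·log₂(0.29) = 0.5179
Sum: 0.0664 + 0.5288 + 0.5211 + 0.5179 = 1.634 bits.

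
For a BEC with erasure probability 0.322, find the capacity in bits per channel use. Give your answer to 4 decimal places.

0.6780 bits

Binary erasure channel: capacity C = 1 − ε.
C = 1 − 0.322 = 0.6780 bits per channel use.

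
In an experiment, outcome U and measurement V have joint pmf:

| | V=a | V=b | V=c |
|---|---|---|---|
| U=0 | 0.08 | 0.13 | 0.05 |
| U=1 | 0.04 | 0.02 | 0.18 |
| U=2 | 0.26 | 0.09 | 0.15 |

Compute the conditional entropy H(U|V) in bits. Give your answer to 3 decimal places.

1.308 bits

Chain rule: H(U|V) = H(U,V) − H(V).
Marginals: p(U) = (0.2600, 0.2400, 0.5000), p(V) = (0.3800, 0.2400, 0.3800).
H(U,V) = 2.8627 bits; H(V) = 1.5550 bits.
H(U|V) = 2.8627 − 1.5550 = 1.308 bits.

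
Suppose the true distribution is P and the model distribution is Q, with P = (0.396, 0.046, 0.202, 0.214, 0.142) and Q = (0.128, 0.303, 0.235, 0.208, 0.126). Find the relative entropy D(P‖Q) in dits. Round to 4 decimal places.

D(P‖Q) = Σ p·log₁₀(p/q).
  0.396·log₁₀(0.396/0.128) = 0.19423
  0.046·log₁₀(0.046/0.303) = -0.03766
  0.202·log₁₀(0.202/0.235) = -0.01327
  0.214·log₁₀(0.214/0.208) = 0.00264
  0.142·log₁₀(0.142/0.126) = 0.00737
D(P‖Q) = 0.1533 dits.

0.1533 dits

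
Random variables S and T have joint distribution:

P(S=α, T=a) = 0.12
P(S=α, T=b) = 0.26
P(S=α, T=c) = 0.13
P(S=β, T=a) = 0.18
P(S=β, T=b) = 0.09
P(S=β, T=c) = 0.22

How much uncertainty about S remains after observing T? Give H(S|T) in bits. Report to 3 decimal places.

Chain rule: H(S|T) = H(S,T) − H(T).
Marginals: p(S) = (0.5100, 0.4900), p(T) = (0.3000, 0.3500, 0.3500).
H(S,T) = 2.4935 bits; H(T) = 1.5813 bits.
H(S|T) = 2.4935 − 1.5813 = 0.912 bits.

0.912 bits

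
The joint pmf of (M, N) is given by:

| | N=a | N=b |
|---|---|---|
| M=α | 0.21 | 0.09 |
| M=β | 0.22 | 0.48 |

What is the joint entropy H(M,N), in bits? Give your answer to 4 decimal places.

1.7743 bits

H(M,N) = −Σ p(x,y)·log₂ p(x,y) over all 4 cells.
  cell (α,a): −0.21·log₂0.21 = 0.47282
  cell (α,b): −0.09·log₂0.09 = 0.31265
  cell (β,a): −0.22·log₂0.22 = 0.48057
  cell (β,b): −0.48·log₂0.48 = 0.50827
Sum = 1.7743 bits.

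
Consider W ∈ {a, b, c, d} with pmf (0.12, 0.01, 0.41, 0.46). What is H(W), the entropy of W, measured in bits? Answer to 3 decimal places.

H(W) = −Σ p·log₂ p.
  −(0.12)·log₂(0.12) = 0.3671
  −(0.01)·log₂(0.01) = 0.0664
  −(0.41)·log₂(0.41) = 0.5274
  −(0.46)·log₂(0.46) = 0.5153
Sum: 0.3671 + 0.0664 + 0.5274 + 0.5153 = 1.476 bits.

1.476 bits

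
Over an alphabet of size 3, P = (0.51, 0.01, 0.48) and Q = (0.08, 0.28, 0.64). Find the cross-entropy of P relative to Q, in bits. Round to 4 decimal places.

H(P,Q) = −Σ p·log₂ q.
  −0.51·log₂(0.08) = 1.85837
  −0.01·log₂(0.28) = 0.01837
  −0.48·log₂(0.64) = 0.30905
H(P,Q) = 2.1858 bits.

2.1858 bits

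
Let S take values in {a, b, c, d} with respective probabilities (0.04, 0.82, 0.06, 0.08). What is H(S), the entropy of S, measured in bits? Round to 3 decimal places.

H(S) = −Σ p·log₂ p.
  −(0.04)·log₂(0.04) = 0.1858
  −(0.82)·log₂(0.82) = 0.2348
  −(0.06)·log₂(0.06) = 0.2435
  −(0.08)·log₂(0.08) = 0.2915
Sum: 0.1858 + 0.2348 + 0.2435 + 0.2915 = 0.956 bits.

0.956 bits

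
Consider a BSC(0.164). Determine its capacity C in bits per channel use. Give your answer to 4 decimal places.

0.3562 bits

Binary symmetric channel: C = 1 − h₂(ε) where h₂ is the binary entropy function.
h₂(0.164) = −0.164·log₂0.164 − 0.836·log₂0.836 = 0.6438.
C = 1 − 0.6438 = 0.3562 bits per channel use.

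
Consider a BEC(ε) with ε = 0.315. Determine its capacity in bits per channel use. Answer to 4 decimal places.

Binary erasure channel: capacity C = 1 − ε.
C = 1 − 0.315 = 0.6850 bits per channel use.

0.6850 bits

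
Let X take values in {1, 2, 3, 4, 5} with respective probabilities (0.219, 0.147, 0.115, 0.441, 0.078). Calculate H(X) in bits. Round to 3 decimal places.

2.053 bits

H(X) = −Σ p·log₂ p.
  −(0.219)·log₂(0.219) = 0.4798
  −(0.147)·log₂(0.147) = 0.4066
  −(0.115)·log₂(0.115) = 0.3588
  −(0.441)·log₂(0.441) = 0.5209
  −(0.078)·log₂(0.078) = 0.2871
Sum: 0.4798 + 0.4066 + 0.3588 + 0.5209 + 0.2871 = 2.053 bits.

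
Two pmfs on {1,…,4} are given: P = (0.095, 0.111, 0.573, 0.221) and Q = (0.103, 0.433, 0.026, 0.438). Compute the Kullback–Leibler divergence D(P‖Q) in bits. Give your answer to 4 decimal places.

2.1095 bits

D(P‖Q) = Σ p·log₂(p/q).
  0.095·log₂(0.095/0.103) = -0.01108
  0.111·log₂(0.111/0.433) = -0.21798
  0.573·log₂(0.573/0.026) = 2.55670
  0.221·log₂(0.221/0.438) = -0.21810
D(P‖Q) = 2.1095 bits.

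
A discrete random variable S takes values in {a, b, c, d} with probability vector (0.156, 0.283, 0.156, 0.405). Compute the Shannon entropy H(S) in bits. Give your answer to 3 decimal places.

1.880 bits

H(S) = −Σ p·log₂ p.
  −(0.156)·log₂(0.156) = 0.4181
  −(0.283)·log₂(0.283) = 0.5154
  −(0.156)·log₂(0.156) = 0.4181
  −(0.405)·log₂(0.405) = 0.5281
Sum: 0.4181 + 0.5154 + 0.4181 + 0.5281 = 1.880 bits.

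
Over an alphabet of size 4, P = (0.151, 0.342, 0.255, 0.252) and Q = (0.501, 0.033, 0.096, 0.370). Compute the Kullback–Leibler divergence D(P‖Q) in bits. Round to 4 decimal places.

1.1122 bits

D(P‖Q) = Σ p·log₂(p/q).
  0.151·log₂(0.151/0.501) = -0.26127
  0.342·log₂(0.342/0.033) = 1.15372
  0.255·log₂(0.255/0.096) = 0.35939
  0.252·log₂(0.252/0.370) = -0.13963
D(P‖Q) = 1.1122 bits.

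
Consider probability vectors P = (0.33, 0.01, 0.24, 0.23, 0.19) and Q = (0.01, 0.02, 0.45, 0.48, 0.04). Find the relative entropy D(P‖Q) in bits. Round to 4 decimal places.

1.6200 bits

D(P‖Q) = Σ p·log₂(p/q).
  0.33·log₂(0.33/0.01) = 1.66465
  0.01·log₂(0.01/0.02) = -0.01000
  0.24·log₂(0.24/0.45) = -0.21765
  0.23·log₂(0.23/0.48) = -0.24412
  0.19·log₂(0.19/0.04) = 0.42711
D(P‖Q) = 1.6200 bits.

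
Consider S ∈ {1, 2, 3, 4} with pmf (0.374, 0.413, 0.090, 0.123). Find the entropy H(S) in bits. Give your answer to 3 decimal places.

H(S) = −Σ p·log₂ p.
  −(0.374)·log₂(0.374) = 0.5307
  −(0.413)·log₂(0.413) = 0.5269
  −(0.090)·log₂(0.090) = 0.3127
  −(0.123)·log₂(0.123) = 0.3719
Sum: 0.5307 + 0.5269 + 0.3127 + 0.3719 = 1.742 bits.

1.742 bits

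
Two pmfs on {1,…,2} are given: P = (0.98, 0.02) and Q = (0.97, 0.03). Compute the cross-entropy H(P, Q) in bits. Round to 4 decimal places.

0.1442 bits

H(P,Q) = −Σ p·log₂ q.
  −0.98·log₂(0.97) = 0.04306
  −0.02·log₂(0.03) = 0.10118
H(P,Q) = 0.1442 bits.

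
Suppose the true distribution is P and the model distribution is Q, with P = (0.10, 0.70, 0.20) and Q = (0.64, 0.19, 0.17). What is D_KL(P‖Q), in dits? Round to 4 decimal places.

0.3299 dits

D(P‖Q) = Σ p·log₁₀(p/q).
  0.10·log₁₀(0.10/0.64) = -0.08062
  0.70·log₁₀(0.70/0.19) = 0.39644
  0.20·log₁₀(0.20/0.17) = 0.01412
D(P‖Q) = 0.3299 dits.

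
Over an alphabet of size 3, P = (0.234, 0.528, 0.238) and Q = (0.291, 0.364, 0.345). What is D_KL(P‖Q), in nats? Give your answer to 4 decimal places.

D(P‖Q) = Σ p·ln(p/q).
  0.234·ln(0.234/0.291) = -0.05101
  0.528·ln(0.528/0.364) = 0.19639
  0.238·ln(0.238/0.345) = -0.08836
D(P‖Q) = 0.0570 nats.

0.0570 nats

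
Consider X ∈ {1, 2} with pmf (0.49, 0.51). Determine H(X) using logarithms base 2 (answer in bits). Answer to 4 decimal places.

0.9997 bits

H(X) = −Σ p·log₂ p.
  −(0.49)·log₂(0.49) = 0.50428
  −(0.51)·log₂(0.51) = 0.49543
Sum: 0.50428 + 0.49543 = 0.9997 bits.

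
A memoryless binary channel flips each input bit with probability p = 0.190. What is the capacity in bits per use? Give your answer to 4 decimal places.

Binary symmetric channel: C = 1 − h₂(ε) where h₂ is the binary entropy function.
h₂(0.190) = −0.190·log₂0.190 − 0.810·log₂0.810 = 0.7015.
C = 1 − 0.7015 = 0.2985 bits per channel use.

0.2985 bits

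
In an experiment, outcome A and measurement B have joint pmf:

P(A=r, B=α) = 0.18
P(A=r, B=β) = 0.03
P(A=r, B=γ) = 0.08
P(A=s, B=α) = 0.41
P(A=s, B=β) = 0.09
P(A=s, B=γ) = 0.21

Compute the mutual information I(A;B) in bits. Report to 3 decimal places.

Marginals: p(A) = (0.2900, 0.7100), p(B) = (0.5900, 0.1200, 0.2900).
I(A;B) = Σ p(x,y)·log₂[p(x,y)/(p(x)p(y))].
  (r,α): 0.18·log₂(1.0520) = 0.0132
  (r,β): 0.03·log₂(0.8621) = -0.0064
  (r,γ): 0.08·log₂(0.9512) = -0.0058
  (s,α): 0.41·log₂(0.9788) = -0.0127
  (s,β): 0.09·log₂(1.0563) = 0.0071
  (s,γ): 0.21·log₂(1.0199) = 0.0060
Sum = 0.001 bits.

0.001 bits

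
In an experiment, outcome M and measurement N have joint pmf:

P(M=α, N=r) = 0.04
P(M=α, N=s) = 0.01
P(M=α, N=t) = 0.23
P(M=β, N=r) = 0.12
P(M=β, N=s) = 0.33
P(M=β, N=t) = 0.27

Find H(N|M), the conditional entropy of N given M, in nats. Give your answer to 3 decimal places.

0.894 nats

Chain rule: H(N|M) = H(M,N) − H(M).
Marginals: p(M) = (0.2800, 0.7200), p(N) = (0.1600, 0.3400, 0.5000).
H(M,N) = 1.4866 nats; H(M) = 0.5930 nats.
H(N|M) = 1.4866 − 0.5930 = 0.894 nats.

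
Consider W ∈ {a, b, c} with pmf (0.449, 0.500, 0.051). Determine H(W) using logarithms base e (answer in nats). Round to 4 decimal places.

H(W) = −Σ p·ln p.
  −(0.449)·ln(0.449) = 0.35953
  −(0.500)·ln(0.500) = 0.34657
  −(0.051)·ln(0.051) = 0.15177
Sum: 0.35953 + 0.34657 + 0.15177 = 0.8579 nats.

0.8579 nats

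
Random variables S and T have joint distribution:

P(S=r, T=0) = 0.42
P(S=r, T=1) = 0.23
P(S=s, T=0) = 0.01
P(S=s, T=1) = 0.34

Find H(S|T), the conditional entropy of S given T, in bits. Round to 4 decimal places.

Chain rule: H(S|T) = H(S,T) − H(T).
Marginals: p(S) = (0.6500, 0.3500), p(T) = (0.4300, 0.5700).
H(S,T) = 1.6089 bits; H(T) = 0.9858 bits.
H(S|T) = 1.6089 − 0.9858 = 0.6231 bits.

0.6231 bits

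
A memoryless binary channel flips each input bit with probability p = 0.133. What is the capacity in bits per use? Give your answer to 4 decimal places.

0.4344 bits

Binary symmetric channel: C = 1 − h₂(ε) where h₂ is the binary entropy function.
h₂(0.133) = −0.133·log₂0.133 − 0.867·log₂0.867 = 0.5656.
C = 1 − 0.5656 = 0.4344 bits per channel use.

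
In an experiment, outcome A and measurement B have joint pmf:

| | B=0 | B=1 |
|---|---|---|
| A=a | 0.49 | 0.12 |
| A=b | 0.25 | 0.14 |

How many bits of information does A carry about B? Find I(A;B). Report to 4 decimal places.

0.0231 bits

Marginals: p(A) = (0.6100, 0.3900), p(B) = (0.7400, 0.2600).
I(A;B) = Σ p(x,y)·log₂[p(x,y)/(p(x)p(y))].
  (a,0): 0.49·log₂(1.0855) = 0.05800
  (a,1): 0.12·log₂(0.7566) = -0.04828
  (b,0): 0.25·log₂(0.8663) = -0.05179
  (b,1): 0.14·log₂(1.3807) = 0.06515
Sum = 0.0231 bits.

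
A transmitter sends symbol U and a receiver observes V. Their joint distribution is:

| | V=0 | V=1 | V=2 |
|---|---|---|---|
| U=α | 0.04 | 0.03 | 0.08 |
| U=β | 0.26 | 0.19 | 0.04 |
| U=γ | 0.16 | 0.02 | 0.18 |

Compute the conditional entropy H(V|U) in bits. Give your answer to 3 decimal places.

1.311 bits

Chain rule: H(V|U) = H(U,V) − H(U).
Marginals: p(U) = (0.1500, 0.4900, 0.3600), p(V) = (0.4600, 0.2400, 0.3000).
H(U,V) = 2.7565 bits; H(U) = 1.4454 bits.
H(V|U) = 2.7565 − 1.4454 = 1.311 bits.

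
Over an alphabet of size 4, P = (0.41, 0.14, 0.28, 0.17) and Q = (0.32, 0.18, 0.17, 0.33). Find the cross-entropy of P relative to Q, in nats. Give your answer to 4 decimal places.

1.3919 nats

H(P,Q) = −Σ p·ln q.
  −0.41·ln(0.32) = 0.46717
  −0.14·ln(0.18) = 0.24007
  −0.28·ln(0.17) = 0.49615
  −0.17·ln(0.33) = 0.18847
H(P,Q) = 1.3919 nats.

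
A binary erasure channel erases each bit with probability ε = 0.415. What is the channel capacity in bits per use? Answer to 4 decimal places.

Binary erasure channel: capacity C = 1 − ε.
C = 1 − 0.415 = 0.5850 bits per channel use.

0.5850 bits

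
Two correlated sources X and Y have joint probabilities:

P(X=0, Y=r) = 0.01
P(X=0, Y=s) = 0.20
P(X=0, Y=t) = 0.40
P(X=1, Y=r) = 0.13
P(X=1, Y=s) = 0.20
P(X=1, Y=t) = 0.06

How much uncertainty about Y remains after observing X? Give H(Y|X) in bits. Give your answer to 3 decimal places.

Chain rule: H(Y|X) = H(X,Y) − H(X).
Marginals: p(X) = (0.6100, 0.3900), p(Y) = (0.1400, 0.4000, 0.4600).
H(X,Y) = 2.1502 bits; H(X) = 0.9648 bits.
H(Y|X) = 2.1502 − 0.9648 = 1.185 bits.

1.185 bits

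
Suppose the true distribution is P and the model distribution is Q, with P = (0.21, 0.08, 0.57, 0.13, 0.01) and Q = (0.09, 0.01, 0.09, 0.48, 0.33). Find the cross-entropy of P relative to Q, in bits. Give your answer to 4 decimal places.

H(P,Q) = −Σ p·log₂ q.
  −0.21·log₂(0.09) = 0.72953
  −0.08·log₂(0.01) = 0.53151
  −0.57·log₂(0.09) = 1.98014
  −0.13·log₂(0.48) = 0.13766
  −0.01·log₂(0.33) = 0.01599
H(P,Q) = 3.3948 bits.

3.3948 bits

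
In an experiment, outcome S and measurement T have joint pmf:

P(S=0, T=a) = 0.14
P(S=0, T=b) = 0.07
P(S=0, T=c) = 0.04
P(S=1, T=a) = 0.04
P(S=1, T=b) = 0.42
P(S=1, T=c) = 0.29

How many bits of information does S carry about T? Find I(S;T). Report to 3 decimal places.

Marginals: p(S) = (0.2500, 0.7500), p(T) = (0.1800, 0.4900, 0.3300).
I(S;T) = H(S) + H(T) − H(S,T).
H(S) = 0.8113, H(T) = 1.4774, H(S,T) = 2.0807.
I(S;T) = 0.8113 + 1.4774 − 2.0807 = 0.208 bits.

0.208 bits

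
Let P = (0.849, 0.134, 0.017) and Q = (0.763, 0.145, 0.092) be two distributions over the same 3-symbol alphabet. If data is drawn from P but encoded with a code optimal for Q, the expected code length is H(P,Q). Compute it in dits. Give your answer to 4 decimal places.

0.2297 dits

H(P,Q) = −Σ p·log₁₀ q.
  −0.849·log₁₀(0.763) = 0.09974
  −0.134·log₁₀(0.145) = 0.11238
  −0.017·log₁₀(0.092) = 0.01762
H(P,Q) = 0.2297 dits.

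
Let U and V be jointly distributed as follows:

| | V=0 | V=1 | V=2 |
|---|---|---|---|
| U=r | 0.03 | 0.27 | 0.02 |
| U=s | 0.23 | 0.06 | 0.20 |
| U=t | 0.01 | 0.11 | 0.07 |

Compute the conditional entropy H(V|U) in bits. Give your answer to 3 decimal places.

Chain rule: H(V|U) = H(U,V) − H(U).
Marginals: p(U) = (0.3200, 0.4900, 0.1900), p(V) = (0.2700, 0.4400, 0.2900).
H(U,V) = 2.6555 bits; H(U) = 1.4855 bits.
H(V|U) = 2.6555 − 1.4855 = 1.170 bits.

1.170 bits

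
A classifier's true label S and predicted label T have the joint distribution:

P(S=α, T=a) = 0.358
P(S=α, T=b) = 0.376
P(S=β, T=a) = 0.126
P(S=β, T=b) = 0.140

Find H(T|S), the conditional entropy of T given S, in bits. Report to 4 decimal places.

Chain rule: H(T|S) = H(S,T) − H(S).
Marginals: p(S) = (0.7340, 0.2660), p(T) = (0.4840, 0.5160).
H(S,T) = 1.8348 bits; H(S) = 0.8357 bits.
H(T|S) = 1.8348 − 0.8357 = 0.9991 bits.

0.9991 bits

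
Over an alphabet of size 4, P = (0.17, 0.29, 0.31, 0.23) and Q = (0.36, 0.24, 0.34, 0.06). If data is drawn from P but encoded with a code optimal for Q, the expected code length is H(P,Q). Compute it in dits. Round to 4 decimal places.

H(P,Q) = −Σ p·log₁₀ q.
  −0.17·log₁₀(0.36) = 0.07543
  −0.29·log₁₀(0.24) = 0.17974
  −0.31·log₁₀(0.34) = 0.14524
  −0.23·log₁₀(0.06) = 0.28103
H(P,Q) = 0.6814 dits.

0.6814 dits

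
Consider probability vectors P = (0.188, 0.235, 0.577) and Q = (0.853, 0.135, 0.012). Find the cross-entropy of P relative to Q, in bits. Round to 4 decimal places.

4.4038 bits

H(P,Q) = −Σ p·log₂ q.
  −0.188·log₂(0.853) = 0.04312
  −0.235·log₂(0.135) = 0.67891
  −0.577·log₂(0.012) = 3.68173
H(P,Q) = 4.4038 bits.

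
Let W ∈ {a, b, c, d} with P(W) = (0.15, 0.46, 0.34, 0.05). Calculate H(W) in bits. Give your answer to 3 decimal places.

1.671 bits

H(W) = −Σ p·log₂ p.
  −(0.15)·log₂(0.15) = 0.4105
  −(0.46)·log₂(0.46) = 0.5153
  −(0.34)·log₂(0.34) = 0.5292
  −(0.05)·log₂(0.05) = 0.2161
Sum: 0.4105 + 0.5153 + 0.5292 + 0.2161 = 1.671 bits.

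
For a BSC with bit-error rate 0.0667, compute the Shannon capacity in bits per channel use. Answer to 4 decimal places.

0.6465 bits

Binary symmetric channel: C = 1 − h₂(ε) where h₂ is the binary entropy function.
h₂(0.0667) = −0.0667·log₂0.0667 − 0.9333·log₂0.9333 = 0.3535.
C = 1 − 0.3535 = 0.6465 bits per channel use.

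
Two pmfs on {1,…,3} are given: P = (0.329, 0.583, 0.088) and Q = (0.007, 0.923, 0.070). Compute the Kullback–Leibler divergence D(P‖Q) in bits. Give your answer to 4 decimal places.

D(P‖Q) = Σ p·log₂(p/q).
  0.329·log₂(0.329/0.007) = 1.82746
  0.583·log₂(0.583/0.923) = -0.38643
  0.088·log₂(0.088/0.070) = 0.02905
D(P‖Q) = 1.4701 bits.

1.4701 bits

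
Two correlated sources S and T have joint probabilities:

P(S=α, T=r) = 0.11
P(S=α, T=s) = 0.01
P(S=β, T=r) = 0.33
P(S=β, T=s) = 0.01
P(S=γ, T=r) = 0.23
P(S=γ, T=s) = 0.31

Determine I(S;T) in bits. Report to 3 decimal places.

0.269 bits

Marginals: p(S) = (0.1200, 0.3400, 0.5400), p(T) = (0.6700, 0.3300).
I(S;T) = H(S) + H(T) − H(S,T).
H(S) = 1.3763, H(T) = 0.9149, H(S,T) = 2.0224.
I(S;T) = 1.3763 + 0.9149 − 2.0224 = 0.269 bits.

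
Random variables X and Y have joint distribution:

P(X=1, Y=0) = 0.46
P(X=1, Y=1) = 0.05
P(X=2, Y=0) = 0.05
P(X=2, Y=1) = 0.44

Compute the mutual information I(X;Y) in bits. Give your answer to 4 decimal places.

0.5307 bits

Marginals: p(X) = (0.5100, 0.4900), p(Y) = (0.5100, 0.4900).
I(X;Y) = H(X) + H(Y) − H(X,Y).
H(X) = 0.9997, H(Y) = 0.9997, H(X,Y) = 1.4687.
I(X;Y) = 0.9997 + 0.9997 − 1.4687 = 0.5307 bits.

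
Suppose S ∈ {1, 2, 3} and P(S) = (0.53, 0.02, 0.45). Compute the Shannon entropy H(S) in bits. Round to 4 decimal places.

1.1167 bits

H(S) = −Σ p·log₂ p.
  −(0.53)·log₂(0.53) = 0.48545
  −(0.02)·log₂(0.02) = 0.11288
  −(0.45)·log₂(0.45) = 0.51840
Sum: 0.48545 + 0.11288 + 0.51840 = 1.1167 bits.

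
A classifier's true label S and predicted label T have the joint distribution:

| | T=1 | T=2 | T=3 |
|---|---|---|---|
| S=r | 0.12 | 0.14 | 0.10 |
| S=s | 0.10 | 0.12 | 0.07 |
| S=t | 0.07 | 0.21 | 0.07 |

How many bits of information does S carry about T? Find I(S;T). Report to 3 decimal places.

Marginals: p(S) = (0.3600, 0.2900, 0.3500), p(T) = (0.2900, 0.4700, 0.2400).
I(S;T) = H(S) + H(T) − H(S,T).
H(S) = 1.5786, H(T) = 1.5240, H(S,T) = 3.0741.
I(S;T) = 1.5786 + 1.5240 − 3.0741 = 0.028 bits.

0.028 bits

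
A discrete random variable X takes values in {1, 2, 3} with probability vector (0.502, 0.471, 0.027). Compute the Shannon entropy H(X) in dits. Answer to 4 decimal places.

H(X) = −Σ p·log₁₀ p.
  −(0.502)·log₁₀(0.502) = 0.15025
  −(0.471)·log₁₀(0.471) = 0.15401
  −(0.027)·log₁₀(0.027) = 0.04235
Sum: 0.15025 + 0.15401 + 0.04235 = 0.3466 dits.

0.3466 dits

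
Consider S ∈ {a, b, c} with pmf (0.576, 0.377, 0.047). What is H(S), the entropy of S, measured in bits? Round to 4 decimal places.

1.1963 bits

H(S) = −Σ p·log₂ p.
  −(0.576)·log₂(0.576) = 0.45841
  −(0.377)·log₂(0.377) = 0.53058
  −(0.047)·log₂(0.047) = 0.20733
Sum: 0.45841 + 0.53058 + 0.20733 = 1.1963 bits.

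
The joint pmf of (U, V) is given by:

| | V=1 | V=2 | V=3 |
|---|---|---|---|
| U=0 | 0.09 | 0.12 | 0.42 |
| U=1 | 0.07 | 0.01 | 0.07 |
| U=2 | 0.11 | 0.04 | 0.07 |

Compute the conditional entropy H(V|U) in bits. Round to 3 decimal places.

1.302 bits

Chain rule: H(V|U) = H(U,V) − H(U).
Marginals: p(U) = (0.6300, 0.1500, 0.2200), p(V) = (0.2700, 0.1700, 0.5600).
H(U,V) = 2.6135 bits; H(U) = 1.3111 bits.
H(V|U) = 2.6135 − 1.3111 = 1.302 bits.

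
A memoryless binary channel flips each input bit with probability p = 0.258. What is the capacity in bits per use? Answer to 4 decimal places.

0.1763 bits

Binary symmetric channel: C = 1 − h₂(ε) where h₂ is the binary entropy function.
h₂(0.258) = −0.258·log₂0.258 − 0.742·log₂0.742 = 0.8237.
C = 1 − 0.8237 = 0.1763 bits per channel use.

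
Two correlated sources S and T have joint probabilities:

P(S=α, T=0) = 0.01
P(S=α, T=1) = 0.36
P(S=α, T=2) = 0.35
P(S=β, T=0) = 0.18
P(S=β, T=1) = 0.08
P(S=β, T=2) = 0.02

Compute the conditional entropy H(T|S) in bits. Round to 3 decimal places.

1.121 bits

Marginals: p(S) = (0.7200, 0.2800), p(T) = (0.1900, 0.4400, 0.3700).
H(T|S) = Σ p(S) · H(T|S=·).
  S=α: p=0.7200, H(T|S=α) = 1.0916
  S=β: p=0.2800, H(T|S=β) = 1.1981
Weighted sum = 1.121 bits.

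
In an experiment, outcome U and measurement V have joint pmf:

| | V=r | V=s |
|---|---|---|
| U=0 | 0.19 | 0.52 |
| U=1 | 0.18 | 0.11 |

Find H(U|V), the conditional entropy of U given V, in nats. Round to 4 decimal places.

0.5481 nats

Marginals: p(U) = (0.7100, 0.2900), p(V) = (0.3700, 0.6300).
H(U|V) = Σ p(V) · H(U|V=·).
  V=r: p=0.3700, H(U|V=r) = 0.6928
  V=s: p=0.6300, H(U|V=s) = 0.4631
Weighted sum = 0.5481 nats.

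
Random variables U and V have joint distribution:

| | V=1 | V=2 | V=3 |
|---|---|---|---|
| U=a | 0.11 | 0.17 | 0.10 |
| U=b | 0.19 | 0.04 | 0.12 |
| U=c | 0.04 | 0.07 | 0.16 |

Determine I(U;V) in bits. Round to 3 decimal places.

0.142 bits

Marginals: p(U) = (0.3800, 0.3500, 0.2700), p(V) = (0.3400, 0.2800, 0.3800).
I(U;V) = Σ p(x,y)·log₂[p(x,y)/(p(x)p(y))].
  (a,1): 0.11·log₂(0.8514) = -0.0255
  (a,2): 0.17·log₂(1.5977) = 0.1149
  (a,3): 0.10·log₂(0.6925) = -0.0530
  (b,1): 0.19·log₂(1.5966) = 0.1283
  (b,2): 0.04·log₂(0.4082) = -0.0517
  (b,3): 0.12·log₂(0.9023) = -0.0178
  (c,1): 0.04·log₂(0.4357) = -0.0479
  (c,2): 0.07·log₂(0.9259) = -0.0078
  (c,3): 0.16·log₂(1.5595) = 0.1026
Sum = 0.142 bits.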